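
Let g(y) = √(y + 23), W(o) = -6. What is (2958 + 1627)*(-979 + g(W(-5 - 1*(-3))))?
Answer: -4488715 + 4585*√17 ≈ -4.4698e+6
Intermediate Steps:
g(y) = √(23 + y)
(2958 + 1627)*(-979 + g(W(-5 - 1*(-3)))) = (2958 + 1627)*(-979 + √(23 - 6)) = 4585*(-979 + √17) = -4488715 + 4585*√17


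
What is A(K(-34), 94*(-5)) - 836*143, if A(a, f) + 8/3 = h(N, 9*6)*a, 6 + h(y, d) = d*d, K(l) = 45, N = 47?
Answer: 34198/3 ≈ 11399.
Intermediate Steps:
h(y, d) = -6 + d**2 (h(y, d) = -6 + d*d = -6 + d**2)
A(a, f) = -8/3 + 2910*a (A(a, f) = -8/3 + (-6 + (9*6)**2)*a = -8/3 + (-6 + 54**2)*a = -8/3 + (-6 + 2916)*a = -8/3 + 2910*a)
A(K(-34), 94*(-5)) - 836*143 = (-8/3 + 2910*45) - 836*143 = (-8/3 + 130950) - 1*119548 = 392842/3 - 119548 = 34198/3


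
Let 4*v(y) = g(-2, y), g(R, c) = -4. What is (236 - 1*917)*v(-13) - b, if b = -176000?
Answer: 176681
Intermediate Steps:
v(y) = -1 (v(y) = (¼)*(-4) = -1)
(236 - 1*917)*v(-13) - b = (236 - 1*917)*(-1) - 1*(-176000) = (236 - 917)*(-1) + 176000 = -681*(-1) + 176000 = 681 + 176000 = 176681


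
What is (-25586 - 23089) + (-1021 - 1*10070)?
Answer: -59766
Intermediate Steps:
(-25586 - 23089) + (-1021 - 1*10070) = -48675 + (-1021 - 10070) = -48675 - 11091 = -59766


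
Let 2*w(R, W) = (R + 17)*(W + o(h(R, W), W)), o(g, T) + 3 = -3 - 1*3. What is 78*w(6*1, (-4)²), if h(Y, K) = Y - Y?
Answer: 6279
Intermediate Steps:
h(Y, K) = 0
o(g, T) = -9 (o(g, T) = -3 + (-3 - 1*3) = -3 + (-3 - 3) = -3 - 6 = -9)
w(R, W) = (-9 + W)*(17 + R)/2 (w(R, W) = ((R + 17)*(W - 9))/2 = ((17 + R)*(-9 + W))/2 = ((-9 + W)*(17 + R))/2 = (-9 + W)*(17 + R)/2)
78*w(6*1, (-4)²) = 78*(-153/2 - 27 + (17/2)*(-4)² + (½)*(6*1)*(-4)²) = 78*(-153/2 - 9/2*6 + (17/2)*16 + (½)*6*16) = 78*(-153/2 - 27 + 136 + 48) = 78*(161/2) = 6279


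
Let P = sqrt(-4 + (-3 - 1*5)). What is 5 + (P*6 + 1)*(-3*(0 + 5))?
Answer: -10 - 180*I*sqrt(3) ≈ -10.0 - 311.77*I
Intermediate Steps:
P = 2*I*sqrt(3) (P = sqrt(-4 + (-3 - 5)) = sqrt(-4 - 8) = sqrt(-12) = 2*I*sqrt(3) ≈ 3.4641*I)
5 + (P*6 + 1)*(-3*(0 + 5)) = 5 + ((2*I*sqrt(3))*6 + 1)*(-3*(0 + 5)) = 5 + (12*I*sqrt(3) + 1)*(-3*5) = 5 + (1 + 12*I*sqrt(3))*(-15) = 5 + (-15 - 180*I*sqrt(3)) = -10 - 180*I*sqrt(3)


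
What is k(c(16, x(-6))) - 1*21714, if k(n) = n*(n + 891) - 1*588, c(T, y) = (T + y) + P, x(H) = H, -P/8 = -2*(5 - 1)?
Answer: 49108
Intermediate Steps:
P = 64 (P = -(-16)*(5 - 1) = -(-16)*4 = -8*(-8) = 64)
c(T, y) = 64 + T + y (c(T, y) = (T + y) + 64 = 64 + T + y)
k(n) = -588 + n*(891 + n) (k(n) = n*(891 + n) - 588 = -588 + n*(891 + n))
k(c(16, x(-6))) - 1*21714 = (-588 + (64 + 16 - 6)² + 891*(64 + 16 - 6)) - 1*21714 = (-588 + 74² + 891*74) - 21714 = (-588 + 5476 + 65934) - 21714 = 70822 - 21714 = 49108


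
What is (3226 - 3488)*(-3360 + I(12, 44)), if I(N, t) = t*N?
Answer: 741984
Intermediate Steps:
I(N, t) = N*t
(3226 - 3488)*(-3360 + I(12, 44)) = (3226 - 3488)*(-3360 + 12*44) = -262*(-3360 + 528) = -262*(-2832) = 741984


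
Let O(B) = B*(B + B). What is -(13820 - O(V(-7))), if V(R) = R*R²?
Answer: 221478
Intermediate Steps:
V(R) = R³
O(B) = 2*B² (O(B) = B*(2*B) = 2*B²)
-(13820 - O(V(-7))) = -(13820 - 2*((-7)³)²) = -(13820 - 2*(-343)²) = -(13820 - 2*117649) = -(13820 - 1*235298) = -(13820 - 235298) = -1*(-221478) = 221478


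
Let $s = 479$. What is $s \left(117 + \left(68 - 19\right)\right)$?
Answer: $79514$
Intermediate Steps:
$s \left(117 + \left(68 - 19\right)\right) = 479 \left(117 + \left(68 - 19\right)\right) = 479 \left(117 + 49\right) = 479 \cdot 166 = 79514$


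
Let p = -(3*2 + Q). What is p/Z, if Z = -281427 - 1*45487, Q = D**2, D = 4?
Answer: 11/163457 ≈ 6.7296e-5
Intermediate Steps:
Q = 16 (Q = 4**2 = 16)
Z = -326914 (Z = -281427 - 45487 = -326914)
p = -22 (p = -(3*2 + 16) = -(6 + 16) = -1*22 = -22)
p/Z = -22/(-326914) = -22*(-1/326914) = 11/163457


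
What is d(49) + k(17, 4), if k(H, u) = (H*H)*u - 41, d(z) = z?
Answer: 1164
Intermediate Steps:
k(H, u) = -41 + u*H² (k(H, u) = H²*u - 41 = u*H² - 41 = -41 + u*H²)
d(49) + k(17, 4) = 49 + (-41 + 4*17²) = 49 + (-41 + 4*289) = 49 + (-41 + 1156) = 49 + 1115 = 1164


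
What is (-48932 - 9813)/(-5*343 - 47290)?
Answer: 11749/9801 ≈ 1.1988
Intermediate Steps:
(-48932 - 9813)/(-5*343 - 47290) = -58745/(-1715 - 47290) = -58745/(-49005) = -58745*(-1/49005) = 11749/9801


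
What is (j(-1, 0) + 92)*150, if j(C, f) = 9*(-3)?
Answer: 9750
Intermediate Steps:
j(C, f) = -27
(j(-1, 0) + 92)*150 = (-27 + 92)*150 = 65*150 = 9750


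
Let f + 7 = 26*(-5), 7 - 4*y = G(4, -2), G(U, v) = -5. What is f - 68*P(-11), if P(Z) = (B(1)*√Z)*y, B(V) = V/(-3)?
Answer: -137 + 68*I*√11 ≈ -137.0 + 225.53*I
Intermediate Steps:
B(V) = -V/3 (B(V) = V*(-⅓) = -V/3)
y = 3 (y = 7/4 - ¼*(-5) = 7/4 + 5/4 = 3)
f = -137 (f = -7 + 26*(-5) = -7 - 130 = -137)
P(Z) = -√Z (P(Z) = ((-⅓*1)*√Z)*3 = -√Z/3*3 = -√Z)
f - 68*P(-11) = -137 - (-68)*√(-11) = -137 - (-68)*I*√11 = -137 + 68*I*√11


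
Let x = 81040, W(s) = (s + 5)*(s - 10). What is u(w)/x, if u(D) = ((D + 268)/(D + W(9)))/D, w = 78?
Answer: 173/202275840 ≈ 8.5527e-7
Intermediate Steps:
W(s) = (-10 + s)*(5 + s) (W(s) = (5 + s)*(-10 + s) = (-10 + s)*(5 + s))
u(D) = (268 + D)/(D*(-14 + D)) (u(D) = ((D + 268)/(D + (-50 + 9**2 - 5*9)))/D = ((268 + D)/(D + (-50 + 81 - 45)))/D = ((268 + D)/(D - 14))/D = ((268 + D)/(-14 + D))/D = (268 + D)/(D*(-14 + D)))
u(w)/x = ((268 + 78)/(78*(-14 + 78)))/81040 = ((1/78)*346/64)*(1/81040) = ((1/78)*(1/64)*346)*(1/81040) = (173/2496)*(1/81040) = 173/202275840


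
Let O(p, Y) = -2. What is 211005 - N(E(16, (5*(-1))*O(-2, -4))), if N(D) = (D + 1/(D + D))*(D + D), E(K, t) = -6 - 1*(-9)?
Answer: 210986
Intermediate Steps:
E(K, t) = 3 (E(K, t) = -6 + 9 = 3)
N(D) = 2*D*(D + 1/(2*D)) (N(D) = (D + 1/(2*D))*(2*D) = 2*D*(D + 1/(2*D)))
211005 - N(E(16, (5*(-1))*O(-2, -4))) = 211005 - (1 + 2*3**2) = 211005 - (1 + 2*9) = 211005 - (1 + 18) = 211005 - 1*19 = 211005 - 19 = 210986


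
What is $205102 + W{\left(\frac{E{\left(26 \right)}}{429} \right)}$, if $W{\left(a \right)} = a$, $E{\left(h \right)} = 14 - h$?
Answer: $\frac{29329582}{143} \approx 2.051 \cdot 10^{5}$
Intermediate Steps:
$205102 + W{\left(\frac{E{\left(26 \right)}}{429} \right)} = 205102 + \frac{14 - 26}{429} = 205102 + \left(14 - 26\right) \frac{1}{429} = 205102 - \frac{4}{143} = \frac{29329582}{143}$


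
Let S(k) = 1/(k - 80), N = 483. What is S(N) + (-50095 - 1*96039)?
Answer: -58892001/403 ≈ -1.4613e+5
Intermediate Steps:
S(k) = 1/(-80 + k)
S(N) + (-50095 - 1*96039) = 1/(-80 + 483) + (-50095 - 1*96039) = 1/403 + (-50095 - 96039) = 1/403 - 146134 = -58892001/403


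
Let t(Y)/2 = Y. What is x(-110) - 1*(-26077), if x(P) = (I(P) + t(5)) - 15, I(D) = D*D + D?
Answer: 38062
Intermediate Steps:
t(Y) = 2*Y
I(D) = D + D**2 (I(D) = D**2 + D = D + D**2)
x(P) = -5 + P*(1 + P) (x(P) = (P*(1 + P) + 2*5) - 15 = (P*(1 + P) + 10) - 15 = (10 + P*(1 + P)) - 15 = -5 + P*(1 + P))
x(-110) - 1*(-26077) = (-5 - 110*(1 - 110)) - 1*(-26077) = (-5 - 110*(-109)) + 26077 = (-5 + 11990) + 26077 = 11985 + 26077 = 38062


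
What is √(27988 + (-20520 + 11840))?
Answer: 2*√4827 ≈ 138.95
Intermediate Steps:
√(27988 + (-20520 + 11840)) = √(27988 - 8680) = √19308 = 2*√4827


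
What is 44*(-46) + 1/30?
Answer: -60719/30 ≈ -2024.0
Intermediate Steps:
44*(-46) + 1/30 = -2024 + 1/30 = -60719/30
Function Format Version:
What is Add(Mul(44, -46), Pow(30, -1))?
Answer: Rational(-60719, 30) ≈ -2024.0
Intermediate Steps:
Add(Mul(44, -46), Pow(30, -1)) = Add(-2024, Rational(1, 30)) = Rational(-60719, 30)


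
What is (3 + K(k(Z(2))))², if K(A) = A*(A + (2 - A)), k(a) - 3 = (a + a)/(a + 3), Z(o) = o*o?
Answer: 6241/49 ≈ 127.37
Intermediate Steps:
Z(o) = o²
k(a) = 3 + 2*a/(3 + a) (k(a) = 3 + (a + a)/(a + 3) = 3 + (2*a)/(3 + a) = 3 + 2*a/(3 + a))
K(A) = 2*A (K(A) = A*2 = 2*A)
(3 + K(k(Z(2))))² = (3 + 2*((9 + 5*2²)/(3 + 2²)))² = (3 + 2*((9 + 5*4)/(3 + 4)))² = (3 + 2*((9 + 20)/7))² = (3 + 2*((⅐)*29))² = (3 + 2*(29/7))² = (3 + 58/7)² = (79/7)² = 6241/49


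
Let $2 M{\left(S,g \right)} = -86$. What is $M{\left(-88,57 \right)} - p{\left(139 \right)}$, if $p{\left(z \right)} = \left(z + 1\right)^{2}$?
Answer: $-19643$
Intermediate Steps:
$p{\left(z \right)} = \left(1 + z\right)^{2}$
$M{\left(S,g \right)} = -43$ ($M{\left(S,g \right)} = \frac{1}{2} \left(-86\right) = -43$)
$M{\left(-88,57 \right)} - p{\left(139 \right)} = -43 - \left(1 + 139\right)^{2} = -43 - 140^{2} = -43 - 19600 = -19643$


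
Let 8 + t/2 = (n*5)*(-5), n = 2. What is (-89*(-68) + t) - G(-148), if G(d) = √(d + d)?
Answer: 5936 - 2*I*√74 ≈ 5936.0 - 17.205*I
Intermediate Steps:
t = -116 (t = -16 + 2*((2*5)*(-5)) = -16 + 2*(10*(-5)) = -16 + 2*(-50) = -16 - 100 = -116)
G(d) = √2*√d (G(d) = √(2*d) = √2*√d)
(-89*(-68) + t) - G(-148) = (-89*(-68) - 116) - √2*√(-148) = (6052 - 116) - √2*2*I*√37 = 5936 - 2*I*√74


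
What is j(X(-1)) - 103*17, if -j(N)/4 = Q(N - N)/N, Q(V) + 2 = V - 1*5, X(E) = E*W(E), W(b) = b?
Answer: -1723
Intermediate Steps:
X(E) = E² (X(E) = E*E = E²)
Q(V) = -7 + V (Q(V) = -2 + (V - 1*5) = -2 + (V - 5) = -2 + (-5 + V) = -7 + V)
j(N) = 28/N (j(N) = -4*(-7 + (N - N))/N = -4*(-7 + 0)/N = -(-28)/N = 28/N)
j(X(-1)) - 103*17 = 28/((-1)²) - 103*17 = 28/1 - 1751 = 28*1 - 1751 = 28 - 1751 = -1723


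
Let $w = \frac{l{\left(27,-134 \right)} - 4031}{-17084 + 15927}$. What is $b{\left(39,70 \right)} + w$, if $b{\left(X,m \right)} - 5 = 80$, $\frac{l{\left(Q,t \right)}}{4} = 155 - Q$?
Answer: $\frac{101864}{1157} \approx 88.042$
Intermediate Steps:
$l{\left(Q,t \right)} = 620 - 4 Q$ ($l{\left(Q,t \right)} = 4 \left(155 - Q\right) = 620 - 4 Q$)
$w = \frac{3519}{1157}$ ($w = \frac{\left(620 - 108\right) - 4031}{-17084 + 15927} = \frac{\left(620 - 108\right) - 4031}{-1157} = \left(512 - 4031\right) \left(- \frac{1}{1157}\right) = \left(-3519\right) \left(- \frac{1}{1157}\right) = \frac{3519}{1157} \approx 3.0415$)
$b{\left(X,m \right)} = 85$ ($b{\left(X,m \right)} = 5 + 80 = 85$)
$b{\left(39,70 \right)} + w = 85 + \frac{3519}{1157} = \frac{101864}{1157}$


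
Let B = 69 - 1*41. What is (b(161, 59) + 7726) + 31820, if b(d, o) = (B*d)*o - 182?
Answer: 305336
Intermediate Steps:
B = 28 (B = 69 - 41 = 28)
b(d, o) = -182 + 28*d*o (b(d, o) = (28*d)*o - 182 = 28*d*o - 182 = -182 + 28*d*o)
(b(161, 59) + 7726) + 31820 = ((-182 + 28*161*59) + 7726) + 31820 = ((-182 + 265972) + 7726) + 31820 = (265790 + 7726) + 31820 = 273516 + 31820 = 305336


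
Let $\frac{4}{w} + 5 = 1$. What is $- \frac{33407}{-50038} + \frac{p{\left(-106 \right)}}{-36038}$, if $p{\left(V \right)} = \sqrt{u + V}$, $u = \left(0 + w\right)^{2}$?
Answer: $\frac{33407}{50038} - \frac{i \sqrt{105}}{36038} \approx 0.66763 - 0.00028434 i$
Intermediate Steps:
$w = -1$ ($w = \frac{4}{-5 + 1} = \frac{4}{-4} = 4 \left(- \frac{1}{4}\right) = -1$)
$u = 1$ ($u = \left(0 - 1\right)^{2} = \left(-1\right)^{2} = 1$)
$p{\left(V \right)} = \sqrt{1 + V}$
$- \frac{33407}{-50038} + \frac{p{\left(-106 \right)}}{-36038} = - \frac{33407}{-50038} + \frac{\sqrt{1 - 106}}{-36038} = \left(-33407\right) \left(- \frac{1}{50038}\right) + \sqrt{-105} \left(- \frac{1}{36038}\right) = \frac{33407}{50038} + i \sqrt{105} \left(- \frac{1}{36038}\right) = \frac{33407}{50038} - \frac{i \sqrt{105}}{36038}$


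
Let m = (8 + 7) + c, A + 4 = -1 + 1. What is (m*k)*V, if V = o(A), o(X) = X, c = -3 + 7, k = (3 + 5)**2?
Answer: -4864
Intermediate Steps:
A = -4 (A = -4 + (-1 + 1) = -4 + 0 = -4)
k = 64 (k = 8**2 = 64)
c = 4
V = -4
m = 19 (m = (8 + 7) + 4 = 15 + 4 = 19)
(m*k)*V = (19*64)*(-4) = 1216*(-4) = -4864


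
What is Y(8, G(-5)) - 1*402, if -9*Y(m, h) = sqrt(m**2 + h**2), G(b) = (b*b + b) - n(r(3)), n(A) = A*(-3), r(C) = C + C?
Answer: -402 - 2*sqrt(377)/9 ≈ -406.31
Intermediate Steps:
r(C) = 2*C
n(A) = -3*A
G(b) = 18 + b + b**2 (G(b) = (b*b + b) - (-3)*2*3 = (b**2 + b) - (-3)*6 = (b + b**2) - 1*(-18) = (b + b**2) + 18 = 18 + b + b**2)
Y(m, h) = -sqrt(h**2 + m**2)/9 (Y(m, h) = -sqrt(m**2 + h**2)/9 = -sqrt(h**2 + m**2)/9)
Y(8, G(-5)) - 1*402 = -sqrt((18 - 5 + (-5)**2)**2 + 8**2)/9 - 1*402 = -sqrt((18 - 5 + 25)**2 + 64)/9 - 402 = -sqrt(38**2 + 64)/9 - 402 = -sqrt(1444 + 64)/9 - 402 = -2*sqrt(377)/9 - 402 = -402 - 2*sqrt(377)/9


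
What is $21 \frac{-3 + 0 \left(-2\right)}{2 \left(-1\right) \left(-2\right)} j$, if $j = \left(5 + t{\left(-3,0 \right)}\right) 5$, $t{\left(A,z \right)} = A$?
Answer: $- \frac{315}{2} \approx -157.5$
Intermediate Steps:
$j = 10$ ($j = \left(5 - 3\right) 5 = 2 \cdot 5 = 10$)
$21 \frac{-3 + 0 \left(-2\right)}{2 \left(-1\right) \left(-2\right)} j = 21 \frac{-3 + 0 \left(-2\right)}{2 \left(-1\right) \left(-2\right)} 10 = 21 \frac{-3 + 0}{\left(-2\right) \left(-2\right)} 10 = 21 \left(- \frac{3}{4}\right) 10 = \left(- \frac{63}{4}\right) 10 = - \frac{315}{2}$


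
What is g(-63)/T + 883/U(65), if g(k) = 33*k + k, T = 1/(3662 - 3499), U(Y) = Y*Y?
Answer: -1475140967/4225 ≈ -3.4915e+5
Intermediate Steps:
U(Y) = Y²
T = 1/163 ≈ 0.0061350
g(k) = 34*k
g(-63)/T + 883/U(65) = (34*(-63))/(1/163) + 883/(65²) = -2142*163 + 883/4225 = -349146 + 883*(1/4225) = -349146 + 883/4225 = -1475140967/4225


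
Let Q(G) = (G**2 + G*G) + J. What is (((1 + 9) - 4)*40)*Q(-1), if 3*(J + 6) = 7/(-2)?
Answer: -1240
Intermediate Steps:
J = -43/6 (J = -6 + (7/(-2))/3 = -6 + (7*(-1/2))/3 = -6 + (1/3)*(-7/2) = -6 - 7/6 = -43/6 ≈ -7.1667)
Q(G) = -43/6 + 2*G**2 (Q(G) = (G**2 + G*G) - 43/6 = (G**2 + G**2) - 43/6 = 2*G**2 - 43/6 = -43/6 + 2*G**2)
(((1 + 9) - 4)*40)*Q(-1) = (((1 + 9) - 4)*40)*(-43/6 + 2*(-1)**2) = ((10 - 4)*40)*(-43/6 + 2*1) = (6*40)*(-43/6 + 2) = 240*(-31/6) = -1240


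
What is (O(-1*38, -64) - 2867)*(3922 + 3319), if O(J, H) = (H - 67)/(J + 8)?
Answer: -621849839/30 ≈ -2.0728e+7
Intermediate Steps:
O(J, H) = (-67 + H)/(8 + J)
(O(-1*38, -64) - 2867)*(3922 + 3319) = ((-67 - 64)/(8 - 1*38) - 2867)*(3922 + 3319) = (-131/(8 - 38) - 2867)*7241 = (-131/(-30) - 2867)*7241 = (-1/30*(-131) - 2867)*7241 = (131/30 - 2867)*7241 = -85879/30*7241 = -621849839/30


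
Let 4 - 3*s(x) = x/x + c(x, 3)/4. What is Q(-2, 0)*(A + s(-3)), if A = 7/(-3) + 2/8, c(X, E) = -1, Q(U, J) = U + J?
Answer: 2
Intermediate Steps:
Q(U, J) = J + U
A = -25/12 (A = 7*(-⅓) + 2*(⅛) = -7/3 + ¼ = -25/12 ≈ -2.0833)
s(x) = 13/12 (s(x) = 4/3 - (x/x - 1/4)/3 = 4/3 - (1 - 1*¼)/3 = 4/3 - (1 - ¼)/3 = 4/3 - ⅓*¾ = 4/3 - ¼ = 13/12)
Q(-2, 0)*(A + s(-3)) = (0 - 2)*(-25/12 + 13/12) = -2*(-1) = 2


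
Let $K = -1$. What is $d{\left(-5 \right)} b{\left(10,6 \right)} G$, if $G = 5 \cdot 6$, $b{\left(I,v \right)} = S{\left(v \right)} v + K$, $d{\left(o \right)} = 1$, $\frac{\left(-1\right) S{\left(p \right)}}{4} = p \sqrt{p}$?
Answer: $-30 - 4320 \sqrt{6} \approx -10612.0$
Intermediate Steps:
$S{\left(p \right)} = - 4 p^{\frac{3}{2}}$ ($S{\left(p \right)} = - 4 p \sqrt{p} = - 4 p^{\frac{3}{2}}$)
$b{\left(I,v \right)} = -1 - 4 v^{\frac{5}{2}}$ ($b{\left(I,v \right)} = - 4 v^{\frac{3}{2}} v - 1 = - 4 v^{\frac{5}{2}} - 1 = -1 - 4 v^{\frac{5}{2}}$)
$G = 30$
$d{\left(-5 \right)} b{\left(10,6 \right)} G = 1 \left(-1 - 4 \cdot 6^{\frac{5}{2}}\right) 30 = 1 \left(-1 - 4 \cdot 36 \sqrt{6}\right) 30 = 1 \left(-1 - 144 \sqrt{6}\right) 30 = \left(-1 - 144 \sqrt{6}\right) 30 = -30 - 4320 \sqrt{6}$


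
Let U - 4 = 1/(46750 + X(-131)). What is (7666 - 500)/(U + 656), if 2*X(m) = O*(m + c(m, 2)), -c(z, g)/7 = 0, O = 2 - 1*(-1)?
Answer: 333602381/30725311 ≈ 10.858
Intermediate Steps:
O = 3 (O = 2 + 1 = 3)
c(z, g) = 0 (c(z, g) = -7*0 = 0)
X(m) = 3*m/2 (X(m) = (3*(m + 0))/2 = (3*m)/2 = 3*m/2)
U = 372430/93107 (U = 4 + 1/(46750 + (3/2)*(-131)) = 4 + 1/(46750 - 393/2) = 4 + 1/(93107/2) = 4 + 2/93107 = 372430/93107 ≈ 4.0000)
(7666 - 500)/(U + 656) = (7666 - 500)/(372430/93107 + 656) = 7166/(61450622/93107) = 7166*(93107/61450622) = 333602381/30725311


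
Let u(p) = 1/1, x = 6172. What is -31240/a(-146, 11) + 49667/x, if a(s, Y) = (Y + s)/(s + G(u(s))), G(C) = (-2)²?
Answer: -5474556143/166644 ≈ -32852.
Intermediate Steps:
u(p) = 1
G(C) = 4
a(s, Y) = (Y + s)/(4 + s) (a(s, Y) = (Y + s)/(s + 4) = (Y + s)/(4 + s))
-31240/a(-146, 11) + 49667/x = -31240*(4 - 146)/(11 - 146) + 49667/6172 = -31240/(-135/(-142)) + 49667*(1/6172) = -31240/((-1/142*(-135))) + 49667/6172 = -31240/135/142 + 49667/6172 = -31240*142/135 + 49667/6172 = -887216/27 + 49667/6172 = -5474556143/166644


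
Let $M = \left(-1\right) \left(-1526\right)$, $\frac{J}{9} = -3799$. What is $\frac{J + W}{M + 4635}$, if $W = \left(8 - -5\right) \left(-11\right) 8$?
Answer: $- \frac{35335}{6161} \approx -5.7353$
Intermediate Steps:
$J = -34191$ ($J = 9 \left(-3799\right) = -34191$)
$W = -1144$ ($W = \left(8 + 5\right) \left(-11\right) 8 = 13 \left(-11\right) 8 = \left(-143\right) 8 = -1144$)
$M = 1526$
$\frac{J + W}{M + 4635} = \frac{-34191 - 1144}{1526 + 4635} = - \frac{35335}{6161}$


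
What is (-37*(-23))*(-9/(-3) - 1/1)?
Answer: 1702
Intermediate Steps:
(-37*(-23))*(-9/(-3) - 1/1) = 851*(-9*(-⅓) - 1*1) = 851*(3 - 1) = 851*2 = 1702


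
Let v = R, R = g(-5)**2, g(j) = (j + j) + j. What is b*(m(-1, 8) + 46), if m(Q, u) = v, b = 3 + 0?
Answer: 813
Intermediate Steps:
g(j) = 3*j (g(j) = 2*j + j = 3*j)
b = 3
R = 225 (R = (3*(-5))**2 = (-15)**2 = 225)
v = 225
m(Q, u) = 225
b*(m(-1, 8) + 46) = 3*(225 + 46) = 3*271 = 813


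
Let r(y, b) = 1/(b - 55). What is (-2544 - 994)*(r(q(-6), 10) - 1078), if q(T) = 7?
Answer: 171631918/45 ≈ 3.8140e+6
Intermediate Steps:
r(y, b) = 1/(-55 + b)
(-2544 - 994)*(r(q(-6), 10) - 1078) = (-2544 - 994)*(1/(-55 + 10) - 1078) = -3538*(1/(-45) - 1078) = -3538*(-1/45 - 1078) = -3538*(-48511/45) = 171631918/45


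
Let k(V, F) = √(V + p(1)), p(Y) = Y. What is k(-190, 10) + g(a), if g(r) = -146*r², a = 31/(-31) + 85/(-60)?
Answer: -61393/72 + 3*I*√21 ≈ -852.68 + 13.748*I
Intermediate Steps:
a = -29/12 (a = 31*(-1/31) + 85*(-1/60) = -1 - 17/12 = -29/12 ≈ -2.4167)
k(V, F) = √(1 + V) (k(V, F) = √(V + 1) = √(1 + V))
k(-190, 10) + g(a) = √(1 - 190) - 146*(-29/12)² = √(-189) - 146*841/144 = 3*I*√21 - 61393/72 = -61393/72 + 3*I*√21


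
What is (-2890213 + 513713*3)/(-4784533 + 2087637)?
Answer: 674537/1348448 ≈ 0.50023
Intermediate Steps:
(-2890213 + 513713*3)/(-4784533 + 2087637) = (-2890213 + 1541139)/(-2696896) = -1349074*(-1/2696896) = 674537/1348448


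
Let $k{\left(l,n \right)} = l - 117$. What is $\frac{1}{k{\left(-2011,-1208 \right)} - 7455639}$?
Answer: $- \frac{1}{7457767} \approx -1.3409 \cdot 10^{-7}$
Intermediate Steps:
$k{\left(l,n \right)} = -117 + l$
$\frac{1}{k{\left(-2011,-1208 \right)} - 7455639} = \frac{1}{\left(-117 - 2011\right) - 7455639} = \frac{1}{-2128 - 7455639} = \frac{1}{-7457767} = - \frac{1}{7457767}$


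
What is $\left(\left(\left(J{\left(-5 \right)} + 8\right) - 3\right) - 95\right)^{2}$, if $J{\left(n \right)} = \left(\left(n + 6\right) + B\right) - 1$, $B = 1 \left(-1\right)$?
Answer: $8281$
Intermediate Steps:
$B = -1$
$J{\left(n \right)} = 4 + n$ ($J{\left(n \right)} = \left(\left(n + 6\right) - 1\right) - 1 = \left(\left(6 + n\right) - 1\right) - 1 = \left(5 + n\right) - 1 = 4 + n$)
$\left(\left(\left(J{\left(-5 \right)} + 8\right) - 3\right) - 95\right)^{2} = \left(\left(\left(\left(4 - 5\right) + 8\right) - 3\right) - 95\right)^{2} = \left(\left(\left(-1 + 8\right) - 3\right) - 95\right)^{2} = \left(\left(7 - 3\right) - 95\right)^{2} = \left(4 - 95\right)^{2} = \left(-91\right)^{2} = 8281$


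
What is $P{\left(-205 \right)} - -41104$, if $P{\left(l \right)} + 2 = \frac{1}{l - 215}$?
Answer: $\frac{17262839}{420} \approx 41102.0$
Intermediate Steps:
$P{\left(l \right)} = -2 + \frac{1}{-215 + l}$ ($P{\left(l \right)} = -2 + \frac{1}{l - 215} = -2 + \frac{1}{-215 + l}$)
$P{\left(-205 \right)} - -41104 = \frac{431 - -410}{-215 - 205} - -41104 = \frac{431 + 410}{-420} + 41104 = \left(- \frac{1}{420}\right) 841 + 41104 = - \frac{841}{420} + 41104 = \frac{17262839}{420}$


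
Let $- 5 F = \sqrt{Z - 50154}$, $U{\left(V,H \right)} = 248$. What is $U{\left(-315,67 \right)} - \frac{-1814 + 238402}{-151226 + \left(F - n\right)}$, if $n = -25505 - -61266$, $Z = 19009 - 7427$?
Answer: $\frac{217883638222556}{874103492797} - \frac{2365880 i \sqrt{9643}}{874103492797} \approx 249.27 - 0.00026579 i$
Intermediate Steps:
$Z = 11582$
$n = 35761$ ($n = -25505 + 61266 = 35761$)
$F = - \frac{2 i \sqrt{9643}}{5}$ ($F = - \frac{\sqrt{11582 - 50154}}{5} = - \frac{\sqrt{-38572}}{5} = - \frac{2 i \sqrt{9643}}{5} \approx - 39.28 i$)
$U{\left(-315,67 \right)} - \frac{-1814 + 238402}{-151226 + \left(F - n\right)} = 248 - \frac{-1814 + 238402}{-151226 - \left(35761 + \frac{2 i \sqrt{9643}}{5}\right)} = 248 - \frac{236588}{-151226 - \left(35761 + \frac{2 i \sqrt{9643}}{5}\right)} = 248 - \frac{236588}{-186987 - \frac{2 i \sqrt{9643}}{5}}$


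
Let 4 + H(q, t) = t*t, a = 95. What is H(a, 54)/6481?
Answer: 2912/6481 ≈ 0.44931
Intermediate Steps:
H(q, t) = -4 + t**2 (H(q, t) = -4 + t*t = -4 + t**2)
H(a, 54)/6481 = (-4 + 54**2)/6481 = (-4 + 2916)*(1/6481) = 2912*(1/6481) = 2912/6481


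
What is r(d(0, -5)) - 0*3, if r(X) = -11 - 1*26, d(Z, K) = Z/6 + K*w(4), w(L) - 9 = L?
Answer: -37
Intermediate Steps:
w(L) = 9 + L
d(Z, K) = 13*K + Z/6 (d(Z, K) = Z/6 + K*(9 + 4) = Z*(⅙) + K*13 = Z/6 + 13*K = 13*K + Z/6)
r(X) = -37 (r(X) = -11 - 26 = -37)
r(d(0, -5)) - 0*3 = -37 - 0*3 = -37 - 84*0 = -37 + 0 = -37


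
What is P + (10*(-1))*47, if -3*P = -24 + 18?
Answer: -468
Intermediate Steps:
P = 2 (P = -(-24 + 18)/3 = -⅓*(-6) = 2)
P + (10*(-1))*47 = 2 + (10*(-1))*47 = 2 - 10*47 = 2 - 470 = -468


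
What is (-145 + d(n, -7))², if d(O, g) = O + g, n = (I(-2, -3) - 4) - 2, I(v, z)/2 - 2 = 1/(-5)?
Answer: 595984/25 ≈ 23839.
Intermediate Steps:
I(v, z) = 18/5 (I(v, z) = 4 + 2/(-5) = 4 + 2*(-⅕) = 4 - ⅖ = 18/5)
n = -12/5 (n = (18/5 - 4) - 2 = -⅖ - 2 = -12/5 ≈ -2.4000)
(-145 + d(n, -7))² = (-145 + (-12/5 - 7))² = (-145 - 47/5)² = (-772/5)² = 595984/25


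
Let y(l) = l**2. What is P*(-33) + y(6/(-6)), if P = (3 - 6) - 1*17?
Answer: 661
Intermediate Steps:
P = -20 (P = -3 - 17 = -20)
P*(-33) + y(6/(-6)) = -20*(-33) + (6/(-6))**2 = 660 + (6*(-1/6))**2 = 660 + (-1)**2 = 660 + 1 = 661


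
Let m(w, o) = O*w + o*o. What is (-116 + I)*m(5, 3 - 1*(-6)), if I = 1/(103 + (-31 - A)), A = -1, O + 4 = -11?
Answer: -50802/73 ≈ -695.92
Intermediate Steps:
O = -15 (O = -4 - 11 = -15)
m(w, o) = o² - 15*w (m(w, o) = -15*w + o*o = -15*w + o² = o² - 15*w)
I = 1/73 (I = 1/(103 + (-31 - 1*(-1))) = 1/(103 + (-31 + 1)) = 1/(103 - 30) = 1/73 ≈ 0.013699)
(-116 + I)*m(5, 3 - 1*(-6)) = (-116 + 1/73)*((3 - 1*(-6))² - 15*5) = -8467*((3 + 6)² - 75)/73 = -8467*(9² - 75)/73 = -8467*(81 - 75)/73 = -8467/73*6 = -50802/73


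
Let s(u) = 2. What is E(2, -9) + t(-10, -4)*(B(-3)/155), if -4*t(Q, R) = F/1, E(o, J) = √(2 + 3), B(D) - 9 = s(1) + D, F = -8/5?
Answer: 16/775 + √5 ≈ 2.2567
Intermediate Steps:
F = -8/5 (F = -8*⅕ = -8/5 ≈ -1.6000)
B(D) = 11 + D (B(D) = 9 + (2 + D) = 11 + D)
E(o, J) = √5
t(Q, R) = ⅖ (t(Q, R) = -(-2)/(5*1) = -(-2)/5 = -¼*(-8/5) = ⅖)
E(2, -9) + t(-10, -4)*(B(-3)/155) = √5 + 2*((11 - 3)/155)/5 = √5 + 2*(8*(1/155))/5 = √5 + (⅖)*(8/155) = √5 + 16/775 = 16/775 + √5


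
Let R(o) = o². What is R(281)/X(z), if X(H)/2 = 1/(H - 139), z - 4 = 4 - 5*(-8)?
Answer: -7185451/2 ≈ -3.5927e+6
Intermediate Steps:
z = 48 (z = 4 + (4 - 5*(-8)) = 4 + (4 + 40) = 4 + 44 = 48)
X(H) = 2/(-139 + H) (X(H) = 2/(H - 139) = 2/(-139 + H))
R(281)/X(z) = 281²/((2/(-139 + 48))) = 78961/((2/(-91))) = 78961/((2*(-1/91))) = 78961/(-2/91) = 78961*(-91/2) = -7185451/2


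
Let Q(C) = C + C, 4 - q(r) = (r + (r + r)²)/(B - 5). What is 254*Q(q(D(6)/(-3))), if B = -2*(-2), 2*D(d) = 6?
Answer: 3556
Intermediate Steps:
D(d) = 3 (D(d) = (½)*6 = 3)
B = 4
q(r) = 4 + r + 4*r² (q(r) = 4 - (r + (r + r)²)/(4 - 5) = 4 - (r + (2*r)²)/(-1) = 4 - (r + 4*r²)*(-1) = 4 - (-r - 4*r²) = 4 + (r + 4*r²) = 4 + r + 4*r²)
Q(C) = 2*C
254*Q(q(D(6)/(-3))) = 254*(2*(4 + 3/(-3) + 4*(3/(-3))²)) = 254*(2*(4 + 3*(-⅓) + 4*(3*(-⅓))²)) = 254*(2*(4 - 1 + 4*(-1)²)) = 254*(2*(4 - 1 + 4*1)) = 254*(2*(4 - 1 + 4)) = 254*(2*7) = 254*14 = 3556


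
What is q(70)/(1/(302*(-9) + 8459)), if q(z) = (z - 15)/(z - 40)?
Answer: 63151/6 ≈ 10525.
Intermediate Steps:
q(z) = (-15 + z)/(-40 + z)
q(70)/(1/(302*(-9) + 8459)) = ((-15 + 70)/(-40 + 70))/(1/(302*(-9) + 8459)) = (55/30)/(1/(-2718 + 8459)) = ((1/30)*55)/(1/5741) = 11/(6*(1/5741)) = (11/6)*5741 = 63151/6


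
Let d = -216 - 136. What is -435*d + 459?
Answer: 153579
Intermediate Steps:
d = -352
-435*d + 459 = -435*(-352) + 459 = 153120 + 459 = 153579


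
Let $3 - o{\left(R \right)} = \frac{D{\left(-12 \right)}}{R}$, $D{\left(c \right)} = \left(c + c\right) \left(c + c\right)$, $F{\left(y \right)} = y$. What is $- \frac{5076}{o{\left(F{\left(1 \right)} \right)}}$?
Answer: $\frac{1692}{191} \approx 8.8586$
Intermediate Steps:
$D{\left(c \right)} = 4 c^{2}$ ($D{\left(c \right)} = 2 c 2 c = 4 c^{2}$)
$o{\left(R \right)} = 3 - \frac{576}{R}$ ($o{\left(R \right)} = 3 - \frac{4 \left(-12\right)^{2}}{R} = 3 - \frac{4 \cdot 144}{R} = 3 - \frac{576}{R}$)
$- \frac{5076}{o{\left(F{\left(1 \right)} \right)}} = - \frac{5076}{3 - \frac{576}{1}} = - \frac{5076}{3 - 576} = - \frac{5076}{-573} = \left(-5076\right) \left(- \frac{1}{573}\right) = \frac{1692}{191}$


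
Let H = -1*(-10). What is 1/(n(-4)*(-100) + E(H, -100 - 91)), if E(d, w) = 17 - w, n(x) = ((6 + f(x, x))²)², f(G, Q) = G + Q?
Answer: -1/1392 ≈ -0.00071839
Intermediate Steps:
H = 10
n(x) = (6 + 2*x)⁴ (n(x) = ((6 + (x + x))²)² = ((6 + 2*x)²)² = (6 + 2*x)⁴)
1/(n(-4)*(-100) + E(H, -100 - 91)) = 1/((16*(3 - 4)⁴)*(-100) + (17 - (-100 - 91))) = 1/((16*(-1)⁴)*(-100) + (17 - 1*(-191))) = 1/((16*1)*(-100) + (17 + 191)) = 1/(16*(-100) + 208) = 1/(-1600 + 208) = 1/(-1392) = -1/1392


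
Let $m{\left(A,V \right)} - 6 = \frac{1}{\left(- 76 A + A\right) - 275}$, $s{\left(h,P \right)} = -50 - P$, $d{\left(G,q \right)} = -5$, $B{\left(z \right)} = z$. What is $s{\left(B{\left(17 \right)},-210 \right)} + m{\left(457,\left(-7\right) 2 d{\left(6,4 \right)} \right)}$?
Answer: $\frac{5735299}{34550} \approx 166.0$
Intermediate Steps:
$m{\left(A,V \right)} = 6 + \frac{1}{-275 - 75 A}$ ($m{\left(A,V \right)} = 6 + \frac{1}{\left(- 76 A + A\right) - 275} = 6 + \frac{1}{- 75 A - 275} = 6 + \frac{1}{-275 - 75 A}$)
$s{\left(B{\left(17 \right)},-210 \right)} + m{\left(457,\left(-7\right) 2 d{\left(6,4 \right)} \right)} = \left(-50 - -210\right) + \frac{1649 + 450 \cdot 457}{25 \left(11 + 3 \cdot 457\right)} = \left(-50 + 210\right) + \frac{1649 + 205650}{25 \left(11 + 1371\right)} = 160 + \frac{1}{25} \cdot \frac{1}{1382} \cdot 207299 = 160 + \frac{207299}{34550} = \frac{5735299}{34550}$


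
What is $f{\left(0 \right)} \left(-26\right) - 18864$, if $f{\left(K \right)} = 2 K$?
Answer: $-18864$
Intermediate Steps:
$f{\left(0 \right)} \left(-26\right) - 18864 = 2 \cdot 0 \left(-26\right) - 18864 = 0 \left(-26\right) - 18864 = 0 - 18864 = -18864$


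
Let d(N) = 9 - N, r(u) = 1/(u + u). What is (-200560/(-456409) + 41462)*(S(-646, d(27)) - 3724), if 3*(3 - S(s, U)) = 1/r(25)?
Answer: -70730970532778/456409 ≈ -1.5497e+8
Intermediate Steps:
r(u) = 1/(2*u)
S(s, U) = -41/3 (S(s, U) = 3 - 1/(3*((½)/25)) = 3 - 1/(3*((½)*(1/25))) = 3 - 1/(3*1/50) = 3 - ⅓*50 = 3 - 50/3 = -41/3)
(-200560/(-456409) + 41462)*(S(-646, d(27)) - 3724) = (-200560/(-456409) + 41462)*(-41/3 - 3724) = (-200560*(-1/456409) + 41462)*(-11213/3) = (200560/456409 + 41462)*(-11213/3) = (18923830518/456409)*(-11213/3) = -70730970532778/456409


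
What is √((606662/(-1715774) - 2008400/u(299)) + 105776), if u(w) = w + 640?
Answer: √67252006969438987252587/805555893 ≈ 321.93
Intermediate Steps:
u(w) = 640 + w
√((606662/(-1715774) - 2008400/u(299)) + 105776) = √((606662/(-1715774) - 2008400/(640 + 299)) + 105776) = √((606662*(-1/1715774) - 2008400/939) + 105776) = √((-303331/857887 - 2008400*1/939) + 105776) = √((-303331/857887 - 2008400/939) + 105776) = √(-1723265078609/805555893 + 105776) = √(83485215059359/805555893) = √67252006969438987252587/805555893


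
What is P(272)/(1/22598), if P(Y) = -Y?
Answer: -6146656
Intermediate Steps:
P(272)/(1/22598) = (-1*272)/(1/22598) = -272/1/22598 = -272*22598 = -6146656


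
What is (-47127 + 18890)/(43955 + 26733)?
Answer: -28237/70688 ≈ -0.39946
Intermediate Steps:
(-47127 + 18890)/(43955 + 26733) = -28237/70688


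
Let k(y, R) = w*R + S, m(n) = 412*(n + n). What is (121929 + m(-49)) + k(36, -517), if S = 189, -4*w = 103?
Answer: 380219/4 ≈ 95055.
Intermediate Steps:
w = -103/4 (w = -¼*103 = -103/4 ≈ -25.750)
m(n) = 824*n (m(n) = 412*(2*n) = 824*n)
k(y, R) = 189 - 103*R/4 (k(y, R) = -103*R/4 + 189 = 189 - 103*R/4)
(121929 + m(-49)) + k(36, -517) = (121929 + 824*(-49)) + (189 - 103/4*(-517)) = (121929 - 40376) + (189 + 53251/4) = 81553 + 54007/4 = 380219/4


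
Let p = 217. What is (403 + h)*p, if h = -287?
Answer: 25172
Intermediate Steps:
(403 + h)*p = (403 - 287)*217 = 116*217 = 25172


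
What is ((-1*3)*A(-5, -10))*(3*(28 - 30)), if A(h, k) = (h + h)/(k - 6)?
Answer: 45/4 ≈ 11.250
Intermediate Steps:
A(h, k) = 2*h/(-6 + k) (A(h, k) = (2*h)/(-6 + k) = 2*h/(-6 + k))
((-1*3)*A(-5, -10))*(3*(28 - 30)) = ((-1*3)*(2*(-5)/(-6 - 10)))*(3*(28 - 30)) = (-6*(-5)/(-16))*(3*(-2)) = -6*(-5)*(-1)/16*(-6) = -3*5/8*(-6) = -15/8*(-6) = 45/4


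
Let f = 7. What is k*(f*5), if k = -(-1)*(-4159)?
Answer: -145565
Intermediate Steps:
k = -4159 (k = -1*4159 = -4159)
k*(f*5) = -29113*5 = -4159*35 = -145565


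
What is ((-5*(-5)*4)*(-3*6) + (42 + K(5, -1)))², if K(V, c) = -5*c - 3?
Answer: 3083536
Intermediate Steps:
K(V, c) = -3 - 5*c
((-5*(-5)*4)*(-3*6) + (42 + K(5, -1)))² = ((-5*(-5)*4)*(-3*6) + (42 + (-3 - 5*(-1))))² = ((25*4)*(-18) + (42 + (-3 + 5)))² = (100*(-18) + (42 + 2))² = (-1800 + 44)² = (-1756)² = 3083536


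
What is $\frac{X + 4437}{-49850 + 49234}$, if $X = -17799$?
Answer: $\frac{6681}{308} \approx 21.692$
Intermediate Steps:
$\frac{X + 4437}{-49850 + 49234} = \frac{-17799 + 4437}{-49850 + 49234} = - \frac{13362}{-616} = \left(-13362\right) \left(- \frac{1}{616}\right) = \frac{6681}{308}$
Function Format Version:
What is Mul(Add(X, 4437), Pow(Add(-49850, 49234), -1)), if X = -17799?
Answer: Rational(6681, 308) ≈ 21.692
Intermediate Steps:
Mul(Add(X, 4437), Pow(Add(-49850, 49234), -1)) = Mul(Add(-17799, 4437), Pow(Add(-49850, 49234), -1)) = Mul(-13362, Pow(-616, -1)) = Mul(-13362, Rational(-1, 616)) = Rational(6681, 308)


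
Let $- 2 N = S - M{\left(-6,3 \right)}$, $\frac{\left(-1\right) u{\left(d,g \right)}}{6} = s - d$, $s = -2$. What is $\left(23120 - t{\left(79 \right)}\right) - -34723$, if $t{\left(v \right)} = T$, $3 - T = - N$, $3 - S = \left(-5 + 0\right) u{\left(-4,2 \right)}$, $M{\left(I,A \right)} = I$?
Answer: $\frac{115629}{2} \approx 57815.0$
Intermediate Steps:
$u{\left(d,g \right)} = 12 + 6 d$ ($u{\left(d,g \right)} = - 6 \left(-2 - d\right) = 12 + 6 d$)
$S = -57$ ($S = 3 - \left(-5 + 0\right) \left(12 + 6 \left(-4\right)\right) = 3 - - 5 \left(12 - 24\right) = 3 - \left(-5\right) \left(-12\right) = 3 - 60 = -57$)
$N = \frac{51}{2}$ ($N = - \frac{-57 - -6}{2} = - \frac{-57 + 6}{2} = \left(- \frac{1}{2}\right) \left(-51\right) = \frac{51}{2} \approx 25.5$)
$T = \frac{57}{2}$ ($T = 3 - \left(-1\right) \frac{51}{2} = 3 - - \frac{51}{2} = 3 + \frac{51}{2} = \frac{57}{2} \approx 28.5$)
$t{\left(v \right)} = \frac{57}{2}$
$\left(23120 - t{\left(79 \right)}\right) - -34723 = \left(23120 - \frac{57}{2}\right) - -34723 = \left(23120 - \frac{57}{2}\right) + 34723 = \frac{46183}{2} + 34723 = \frac{115629}{2}$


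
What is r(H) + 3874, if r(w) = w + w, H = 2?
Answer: 3878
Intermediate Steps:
r(w) = 2*w
r(H) + 3874 = 2*2 + 3874 = 4 + 3874 = 3878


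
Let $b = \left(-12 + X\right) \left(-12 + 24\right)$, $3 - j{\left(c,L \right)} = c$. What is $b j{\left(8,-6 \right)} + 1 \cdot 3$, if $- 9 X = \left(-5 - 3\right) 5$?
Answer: $\frac{1369}{3} \approx 456.33$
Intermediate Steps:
$j{\left(c,L \right)} = 3 - c$
$X = \frac{40}{9}$ ($X = - \frac{\left(-5 - 3\right) 5}{9} = - \frac{\left(-8\right) 5}{9} = \left(- \frac{1}{9}\right) \left(-40\right) = \frac{40}{9} \approx 4.4444$)
$b = - \frac{272}{3}$ ($b = \left(-12 + \frac{40}{9}\right) \left(-12 + 24\right) = \left(- \frac{68}{9}\right) 12 = - \frac{272}{3} \approx -90.667$)
$b j{\left(8,-6 \right)} + 1 \cdot 3 = - \frac{272 \left(3 - 8\right)}{3} + 1 \cdot 3 = - \frac{272 \left(3 - 8\right)}{3} + 3 = \left(- \frac{272}{3}\right) \left(-5\right) + 3 = \frac{1360}{3} + 3 = \frac{1369}{3}$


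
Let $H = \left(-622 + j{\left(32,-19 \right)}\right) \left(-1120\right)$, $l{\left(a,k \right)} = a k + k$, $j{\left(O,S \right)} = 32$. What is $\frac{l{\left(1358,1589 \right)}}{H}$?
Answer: $\frac{308493}{94400} \approx 3.2679$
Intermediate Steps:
$l{\left(a,k \right)} = k + a k$
$H = 660800$ ($H = \left(-622 + 32\right) \left(-1120\right) = \left(-590\right) \left(-1120\right) = 660800$)
$\frac{l{\left(1358,1589 \right)}}{H} = \frac{1589 \left(1 + 1358\right)}{660800} = 1589 \cdot 1359 \cdot \frac{1}{660800} = 2159451 \cdot \frac{1}{660800} = \frac{308493}{94400}$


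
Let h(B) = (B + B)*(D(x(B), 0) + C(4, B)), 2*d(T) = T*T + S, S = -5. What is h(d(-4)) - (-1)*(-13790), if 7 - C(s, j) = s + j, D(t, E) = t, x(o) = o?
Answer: -13757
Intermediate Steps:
C(s, j) = 7 - j - s (C(s, j) = 7 - (s + j) = 7 - (j + s) = 7 + (-j - s) = 7 - j - s)
d(T) = -5/2 + T²/2 (d(T) = (T*T - 5)/2 = (T² - 5)/2 = (-5 + T²)/2 = -5/2 + T²/2)
h(B) = 6*B (h(B) = (B + B)*(B + (7 - B - 1*4)) = (2*B)*(B + (7 - B - 4)) = (2*B)*(B + (3 - B)) = (2*B)*3 = 6*B)
h(d(-4)) - (-1)*(-13790) = 6*(-5/2 + (½)*(-4)²) - (-1)*(-13790) = 6*(-5/2 + (½)*16) - 1*13790 = 6*(-5/2 + 8) - 13790 = 6*(11/2) - 13790 = 33 - 13790 = -13757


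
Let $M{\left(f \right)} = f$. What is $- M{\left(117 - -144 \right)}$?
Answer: $-261$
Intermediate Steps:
$- M{\left(117 - -144 \right)} = - (117 - -144) = - (117 + 144) = \left(-1\right) 261 = -261$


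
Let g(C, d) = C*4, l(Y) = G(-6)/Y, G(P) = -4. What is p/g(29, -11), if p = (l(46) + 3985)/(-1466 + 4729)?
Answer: 91653/8705684 ≈ 0.010528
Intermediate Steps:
l(Y) = -4/Y
g(C, d) = 4*C
p = 91653/75049 (p = (-4/46 + 3985)/(-1466 + 4729) = (-4*1/46 + 3985)/3263 = (-2/23 + 3985)*(1/3263) = (91653/23)*(1/3263) = 91653/75049 ≈ 1.2212)
p/g(29, -11) = 91653/(75049*((4*29))) = (91653/75049)/116 = (91653/75049)*(1/116) = 91653/8705684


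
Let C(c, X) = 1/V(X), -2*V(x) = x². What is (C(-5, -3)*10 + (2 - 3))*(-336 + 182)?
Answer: 4466/9 ≈ 496.22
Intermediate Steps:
V(x) = -x²/2
C(c, X) = -2/X² (C(c, X) = 1/(-X²/2) = -2/X²)
(C(-5, -3)*10 + (2 - 3))*(-336 + 182) = (-2/(-3)²*10 + (2 - 3))*(-336 + 182) = (-2*⅑*10 - 1)*(-154) = (-2/9*10 - 1)*(-154) = (-20/9 - 1)*(-154) = -29/9*(-154) = 4466/9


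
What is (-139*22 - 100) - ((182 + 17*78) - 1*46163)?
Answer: 41497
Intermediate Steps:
(-139*22 - 100) - ((182 + 17*78) - 1*46163) = (-3058 - 100) - ((182 + 1326) - 46163) = -3158 - (1508 - 46163) = -3158 - 1*(-44655) = -3158 + 44655 = 41497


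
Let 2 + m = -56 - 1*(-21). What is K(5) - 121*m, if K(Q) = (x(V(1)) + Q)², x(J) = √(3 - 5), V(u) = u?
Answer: 4500 + 10*I*√2 ≈ 4500.0 + 14.142*I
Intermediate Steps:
m = -37 (m = -2 + (-56 - 1*(-21)) = -2 + (-56 + 21) = -2 - 35 = -37)
x(J) = I*√2 (x(J) = √(-2) = I*√2)
K(Q) = (Q + I*√2)² (K(Q) = (I*√2 + Q)² = (Q + I*√2)²)
K(5) - 121*m = (5 + I*√2)² - 121*(-37) = (5 + I*√2)² + 4477 = 4477 + (5 + I*√2)²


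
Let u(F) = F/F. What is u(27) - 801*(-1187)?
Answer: 950788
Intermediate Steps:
u(F) = 1
u(27) - 801*(-1187) = 1 - 801*(-1187) = 1 + 950787 = 950788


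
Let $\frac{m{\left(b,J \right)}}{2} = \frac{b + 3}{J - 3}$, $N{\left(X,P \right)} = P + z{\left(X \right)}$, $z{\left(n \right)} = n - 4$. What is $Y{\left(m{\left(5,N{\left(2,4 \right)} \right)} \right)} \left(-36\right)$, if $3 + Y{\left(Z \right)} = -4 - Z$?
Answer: $-324$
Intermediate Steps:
$z{\left(n \right)} = -4 + n$
$N{\left(X,P \right)} = -4 + P + X$ ($N{\left(X,P \right)} = P + \left(-4 + X\right) = -4 + P + X$)
$m{\left(b,J \right)} = \frac{2 \left(3 + b\right)}{-3 + J}$ ($m{\left(b,J \right)} = 2 \frac{b + 3}{J - 3} = 2 \frac{3 + b}{-3 + J} = \frac{2 \left(3 + b\right)}{-3 + J}$)
$Y{\left(Z \right)} = -7 - Z$ ($Y{\left(Z \right)} = -3 - \left(4 + Z\right) = -7 - Z$)
$Y{\left(m{\left(5,N{\left(2,4 \right)} \right)} \right)} \left(-36\right) = \left(-7 - \frac{2 \left(3 + 5\right)}{-3 + \left(-4 + 4 + 2\right)}\right) \left(-36\right) = \left(-7 - 2 \frac{1}{-3 + 2} \cdot 8\right) \left(-36\right) = \left(-7 - 2 \frac{1}{-1} \cdot 8\right) \left(-36\right) = \left(-7 - 2 \left(-1\right) 8\right) \left(-36\right) = \left(-7 - -16\right) \left(-36\right) = \left(-7 + 16\right) \left(-36\right) = 9 \left(-36\right) = -324$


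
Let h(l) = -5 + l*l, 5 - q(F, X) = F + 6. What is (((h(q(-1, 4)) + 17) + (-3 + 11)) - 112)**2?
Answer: 8464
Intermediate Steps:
q(F, X) = -1 - F (q(F, X) = 5 - (F + 6) = 5 - (6 + F) = 5 + (-6 - F) = -1 - F)
h(l) = -5 + l**2
(((h(q(-1, 4)) + 17) + (-3 + 11)) - 112)**2 = ((((-5 + (-1 - 1*(-1))**2) + 17) + (-3 + 11)) - 112)**2 = ((((-5 + (-1 + 1)**2) + 17) + 8) - 112)**2 = ((((-5 + 0**2) + 17) + 8) - 112)**2 = ((((-5 + 0) + 17) + 8) - 112)**2 = (((-5 + 17) + 8) - 112)**2 = ((12 + 8) - 112)**2 = (20 - 112)**2 = (-92)**2 = 8464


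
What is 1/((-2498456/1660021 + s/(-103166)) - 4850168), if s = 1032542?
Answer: -12232694749/59330765468018909 ≈ -2.0618e-7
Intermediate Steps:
1/((-2498456/1660021 + s/(-103166)) - 4850168) = 1/((-2498456/1660021 + 1032542/(-103166)) - 4850168) = 1/((-2498456*1/1660021 + 1032542*(-1/103166)) - 4850168) = 1/((-2498456/1660021 - 73753/7369) - 4850168) = 1/(-140842651077/12232694749 - 4850168) = 1/(-59330765468018909/12232694749) = -12232694749/59330765468018909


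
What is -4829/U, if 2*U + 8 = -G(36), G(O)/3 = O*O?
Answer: 4829/1948 ≈ 2.4790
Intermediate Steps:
G(O) = 3*O² (G(O) = 3*(O*O) = 3*O²)
U = -1948 (U = -4 + (-3*36²)/2 = -4 + (-3*1296)/2 = -4 + (-1*3888)/2 = -4 + (½)*(-3888) = -4 - 1944 = -1948)
-4829/U = -4829/(-1948) = -4829*(-1/1948) = 4829/1948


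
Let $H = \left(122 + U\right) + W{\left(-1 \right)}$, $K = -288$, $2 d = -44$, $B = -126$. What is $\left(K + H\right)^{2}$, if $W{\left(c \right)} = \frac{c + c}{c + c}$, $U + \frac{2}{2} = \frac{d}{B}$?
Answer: $\frac{109139809}{3969} \approx 27498.0$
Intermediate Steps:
$d = -22$ ($d = \frac{1}{2} \left(-44\right) = -22$)
$U = - \frac{52}{63}$ ($U = -1 - \frac{22}{-126} = -1 - - \frac{11}{63} = -1 + \frac{11}{63} = - \frac{52}{63} \approx -0.8254$)
$W{\left(c \right)} = 1$ ($W{\left(c \right)} = \frac{2 c}{2 c} = 2 c \frac{1}{2 c} = 1$)
$H = \frac{7697}{63}$ ($H = \left(122 - \frac{52}{63}\right) + 1 = \frac{7634}{63} + 1 = \frac{7697}{63} \approx 122.17$)
$\left(K + H\right)^{2} = \left(-288 + \frac{7697}{63}\right)^{2} = \left(- \frac{10447}{63}\right)^{2} = \frac{109139809}{3969}$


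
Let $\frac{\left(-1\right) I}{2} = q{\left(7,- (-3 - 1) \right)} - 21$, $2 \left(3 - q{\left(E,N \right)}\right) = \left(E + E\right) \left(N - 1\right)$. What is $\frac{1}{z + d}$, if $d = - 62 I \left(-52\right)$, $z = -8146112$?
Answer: $- \frac{1}{7894640} \approx -1.2667 \cdot 10^{-7}$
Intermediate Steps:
$q{\left(E,N \right)} = 3 - E \left(-1 + N\right)$ ($q{\left(E,N \right)} = 3 - \frac{\left(E + E\right) \left(N - 1\right)}{2} = 3 - \frac{2 E \left(-1 + N\right)}{2} = 3 - E \left(-1 + N\right)$)
$I = 78$ ($I = - 2 \left(\left(3 + 7 - 7 \left(- (-3 - 1)\right)\right) - 21\right) = - 2 \left(\left(3 + 7 - 7 \left(\left(-1\right) \left(-4\right)\right)\right) - 21\right) = - 2 \left(\left(3 + 7 - 7 \cdot 4\right) - 21\right) = - 2 \left(\left(3 + 7 - 28\right) - 21\right) = - 2 \left(-18 - 21\right) = \left(-2\right) \left(-39\right) = 78$)
$d = 251472$ ($d = \left(-62\right) 78 \left(-52\right) = \left(-4836\right) \left(-52\right) = 251472$)
$\frac{1}{z + d} = \frac{1}{-8146112 + 251472} = \frac{1}{-7894640} = - \frac{1}{7894640}$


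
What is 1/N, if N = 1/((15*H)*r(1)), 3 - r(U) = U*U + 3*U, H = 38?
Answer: -570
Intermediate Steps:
r(U) = 3 - U² - 3*U (r(U) = 3 - (U*U + 3*U) = 3 - (U² + 3*U) = 3 + (-U² - 3*U) = 3 - U² - 3*U)
N = -1/570 (N = 1/((15*38)*(3 - 1*1² - 3*1)) = 1/(570*(3 - 1*1 - 3)) = 1/(570*(3 - 1 - 3)) = 1/(570*(-1)) = 1/(-570) = -1/570 ≈ -0.0017544)
1/N = 1/(-1/570) = -570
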